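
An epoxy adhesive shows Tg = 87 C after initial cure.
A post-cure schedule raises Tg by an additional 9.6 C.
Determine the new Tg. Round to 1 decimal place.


New Tg = 87 + 9.6
= 96.6 C

96.6


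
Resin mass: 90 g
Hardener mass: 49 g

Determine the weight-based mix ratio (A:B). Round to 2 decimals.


Ratio = 90 / 49 = 1.84

1.84


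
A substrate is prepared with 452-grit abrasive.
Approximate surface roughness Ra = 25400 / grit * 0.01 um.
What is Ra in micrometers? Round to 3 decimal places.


Ra = 25400 / 452 * 0.01 = 0.562 um

0.562


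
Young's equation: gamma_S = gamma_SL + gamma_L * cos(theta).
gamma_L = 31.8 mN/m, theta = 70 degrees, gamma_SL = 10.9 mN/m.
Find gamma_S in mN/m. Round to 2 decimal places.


cos(70 deg) = 0.342020
gamma_S = 10.9 + 31.8 * 0.342020
= 21.78 mN/m

21.78


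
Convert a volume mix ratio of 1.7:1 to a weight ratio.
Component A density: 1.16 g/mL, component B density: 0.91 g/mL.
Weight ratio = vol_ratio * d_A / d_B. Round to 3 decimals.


= 1.7 * 1.16 / 0.91 = 2.167

2.167


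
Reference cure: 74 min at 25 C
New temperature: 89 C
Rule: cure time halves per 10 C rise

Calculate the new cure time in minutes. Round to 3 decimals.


factor = 2^((89-25)/10) = 84.4485
t_new = 74 / 84.4485 = 0.876 min

0.876


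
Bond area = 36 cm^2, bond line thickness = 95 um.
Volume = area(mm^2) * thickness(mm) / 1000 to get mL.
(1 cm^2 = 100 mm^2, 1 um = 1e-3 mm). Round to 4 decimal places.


area_mm2 = 36 * 100 = 3600
blt_mm = 95 * 1e-3 = 0.095
vol_mm3 = 3600 * 0.095 = 342.0
vol_mL = 342.0 / 1000 = 0.3420 mL

0.3420


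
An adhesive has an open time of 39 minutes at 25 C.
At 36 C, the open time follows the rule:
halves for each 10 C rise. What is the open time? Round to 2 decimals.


Factor = 2^((36-25)/10) = 2.1435
Open time = 39 / 2.1435 = 18.19 min

18.19


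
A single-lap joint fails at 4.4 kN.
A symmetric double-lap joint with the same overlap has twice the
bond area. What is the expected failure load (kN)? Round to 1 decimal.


Double-lap load = 2 * 4.4 = 8.8 kN

8.8


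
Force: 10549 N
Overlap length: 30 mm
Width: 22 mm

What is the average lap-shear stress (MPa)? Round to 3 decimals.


Average shear stress = F / (overlap * width)
= 10549 / (30 * 22)
= 15.983 MPa

15.983


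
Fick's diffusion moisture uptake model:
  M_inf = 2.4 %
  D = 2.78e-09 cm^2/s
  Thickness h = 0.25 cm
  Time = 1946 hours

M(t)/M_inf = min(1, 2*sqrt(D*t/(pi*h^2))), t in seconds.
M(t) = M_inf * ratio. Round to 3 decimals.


t_sec = 1946 * 3600 = 7005600
ratio = 2*sqrt(2.78e-09*7005600/(pi*0.25^2))
= min(1, 0.629883)
= 0.629883
M(t) = 2.4 * 0.629883 = 1.512 %

1.512


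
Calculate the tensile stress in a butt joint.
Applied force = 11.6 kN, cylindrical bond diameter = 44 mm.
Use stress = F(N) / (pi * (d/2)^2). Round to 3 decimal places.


A = pi * 22.0^2 = 1520.5308 mm^2
sigma = 11600.0 / 1520.5308 = 7.629 MPa

7.629


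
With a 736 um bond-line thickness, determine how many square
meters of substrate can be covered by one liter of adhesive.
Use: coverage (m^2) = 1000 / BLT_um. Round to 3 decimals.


Coverage = 1000 / 736 = 1.359 m^2

1.359


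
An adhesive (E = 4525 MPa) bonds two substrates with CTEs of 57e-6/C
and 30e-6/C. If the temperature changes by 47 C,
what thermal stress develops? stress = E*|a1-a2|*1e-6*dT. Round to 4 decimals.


Stress = 4525 * |57 - 30| * 1e-6 * 47
= 5.7422 MPa

5.7422


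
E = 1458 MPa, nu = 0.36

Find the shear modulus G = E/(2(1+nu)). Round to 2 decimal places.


G = 1458 / (2 * 1.36)
= 536.03 MPa

536.03


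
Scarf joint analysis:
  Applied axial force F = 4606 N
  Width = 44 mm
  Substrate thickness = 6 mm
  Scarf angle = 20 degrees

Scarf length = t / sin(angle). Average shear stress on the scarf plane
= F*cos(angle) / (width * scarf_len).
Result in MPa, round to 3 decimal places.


Scarf length = 6 / sin(20 deg) = 17.5428 mm
cos(20 deg) = 0.939693
Shear = 4606 * 0.939693 / (44 * 17.5428)
= 5.607 MPa

5.607


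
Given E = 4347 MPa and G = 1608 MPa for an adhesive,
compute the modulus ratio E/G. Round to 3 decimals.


E/G ratio = 4347 / 1608 = 2.703

2.703


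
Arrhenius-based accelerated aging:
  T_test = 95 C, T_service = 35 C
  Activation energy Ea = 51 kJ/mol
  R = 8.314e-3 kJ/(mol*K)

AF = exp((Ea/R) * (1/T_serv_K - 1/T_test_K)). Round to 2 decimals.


T_test_K = 368.15, T_serv_K = 308.15
AF = exp((51/8.314e-3) * (1/308.15 - 1/368.15))
= 25.64

25.64


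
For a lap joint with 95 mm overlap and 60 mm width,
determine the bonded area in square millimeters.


Area = 95 * 60 = 5700 mm^2

5700


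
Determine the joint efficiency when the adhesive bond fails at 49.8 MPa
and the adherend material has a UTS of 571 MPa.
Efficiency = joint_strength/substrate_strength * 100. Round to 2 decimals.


Joint efficiency = 49.8 / 571 * 100
= 8.72%

8.72


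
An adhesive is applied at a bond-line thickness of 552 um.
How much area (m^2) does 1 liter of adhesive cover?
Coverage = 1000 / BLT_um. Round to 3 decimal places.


Coverage = 1000 / 552 = 1.812 m^2

1.812


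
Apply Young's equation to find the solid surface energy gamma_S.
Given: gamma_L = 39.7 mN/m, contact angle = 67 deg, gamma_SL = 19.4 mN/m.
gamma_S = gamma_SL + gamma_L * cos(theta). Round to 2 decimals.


theta_rad = 67 * pi/180 = 1.169371
gamma_S = 19.4 + 39.7 * cos(1.169371)
= 34.91 mN/m

34.91


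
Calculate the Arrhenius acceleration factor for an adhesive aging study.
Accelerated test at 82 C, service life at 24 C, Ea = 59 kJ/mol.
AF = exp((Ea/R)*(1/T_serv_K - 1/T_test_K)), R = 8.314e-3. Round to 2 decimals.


T_test = 355.15 K, T_serv = 297.15 K
Ea/R = 59 / 0.008314 = 7096.46
AF = exp(7096.46 * (1/297.15 - 1/355.15))
= 49.41

49.41


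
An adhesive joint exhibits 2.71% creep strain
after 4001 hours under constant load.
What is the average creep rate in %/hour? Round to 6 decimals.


Creep rate = strain / time
= 2.71 / 4001
= 0.000677 %/h

0.000677


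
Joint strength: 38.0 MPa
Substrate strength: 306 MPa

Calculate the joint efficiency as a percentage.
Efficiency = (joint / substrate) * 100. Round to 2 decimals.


Efficiency = (38.0 / 306) * 100 = 12.42%

12.42


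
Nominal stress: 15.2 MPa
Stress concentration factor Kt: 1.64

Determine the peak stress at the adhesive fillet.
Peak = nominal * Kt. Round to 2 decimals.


Peak stress = 15.2 * 1.64
= 24.93 MPa

24.93


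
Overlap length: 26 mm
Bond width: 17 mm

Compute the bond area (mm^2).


Bond area = 26 * 17 = 442 mm^2

442


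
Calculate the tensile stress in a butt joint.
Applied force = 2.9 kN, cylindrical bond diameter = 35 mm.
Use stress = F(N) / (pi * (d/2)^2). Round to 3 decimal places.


A = pi * 17.5^2 = 962.1128 mm^2
sigma = 2900.0 / 962.1128 = 3.014 MPa

3.014


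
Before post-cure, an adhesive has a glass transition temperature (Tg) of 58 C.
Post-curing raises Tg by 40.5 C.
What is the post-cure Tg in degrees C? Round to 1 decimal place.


Tg_post = Tg_base + delta_Tg
= 58 + 40.5
= 98.5 C

98.5


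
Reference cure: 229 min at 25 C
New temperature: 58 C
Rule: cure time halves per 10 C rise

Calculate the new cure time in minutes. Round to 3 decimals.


factor = 2^((58-25)/10) = 9.8492
t_new = 229 / 9.8492 = 23.251 min

23.251


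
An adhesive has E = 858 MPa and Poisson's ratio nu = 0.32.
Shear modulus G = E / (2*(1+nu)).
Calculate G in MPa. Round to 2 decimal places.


G = 858 / (2*(1+0.32))
= 858 / 2.64
= 325.00 MPa

325.00


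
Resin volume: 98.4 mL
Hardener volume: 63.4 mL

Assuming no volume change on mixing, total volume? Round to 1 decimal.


V_total = 98.4 + 63.4 = 161.8 mL

161.8


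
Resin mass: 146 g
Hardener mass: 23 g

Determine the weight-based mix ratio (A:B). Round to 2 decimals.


Ratio = 146 / 23 = 6.35

6.35


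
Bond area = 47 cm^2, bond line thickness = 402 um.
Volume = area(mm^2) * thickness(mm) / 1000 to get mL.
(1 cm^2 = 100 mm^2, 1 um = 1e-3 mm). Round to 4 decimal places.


area_mm2 = 47 * 100 = 4700
blt_mm = 402 * 1e-3 = 0.402
vol_mm3 = 4700 * 0.402 = 1889.4
vol_mL = 1889.4 / 1000 = 1.8894 mL

1.8894


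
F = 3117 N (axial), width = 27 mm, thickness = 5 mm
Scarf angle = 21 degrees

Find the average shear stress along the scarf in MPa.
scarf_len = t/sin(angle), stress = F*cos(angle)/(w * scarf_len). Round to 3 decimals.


scarf_len = 5/sin(21 deg) = 13.9521
cos(21 deg) = 0.933580
stress = 3117*0.933580/(27*13.9521) = 7.725 MPa

7.725


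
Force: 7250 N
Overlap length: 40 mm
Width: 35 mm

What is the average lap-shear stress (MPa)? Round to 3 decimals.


Average shear stress = F / (overlap * width)
= 7250 / (40 * 35)
= 5.179 MPa

5.179


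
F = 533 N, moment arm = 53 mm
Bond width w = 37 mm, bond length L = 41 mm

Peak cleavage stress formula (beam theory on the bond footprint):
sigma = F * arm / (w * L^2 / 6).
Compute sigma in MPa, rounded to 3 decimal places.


sigma = (533 * 53) / (37 * 1681 / 6)
= 28249 * 6 / 62197
= 169494 / 62197
= 2.725 MPa

2.725


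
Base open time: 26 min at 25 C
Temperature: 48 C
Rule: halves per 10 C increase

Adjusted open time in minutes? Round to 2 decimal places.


Acceleration = 2^((48-25)/10) = 4.9246
Open time = 26 / 4.9246 = 5.28 min

5.28


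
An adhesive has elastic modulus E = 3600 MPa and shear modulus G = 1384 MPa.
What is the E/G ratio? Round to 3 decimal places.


E/G = 3600 / 1384 = 2.601

2.601


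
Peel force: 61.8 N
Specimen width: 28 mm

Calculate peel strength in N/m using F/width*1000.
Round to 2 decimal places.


Peel strength = 61.8 / 28 * 1000 = 2207.14 N/m

2207.14


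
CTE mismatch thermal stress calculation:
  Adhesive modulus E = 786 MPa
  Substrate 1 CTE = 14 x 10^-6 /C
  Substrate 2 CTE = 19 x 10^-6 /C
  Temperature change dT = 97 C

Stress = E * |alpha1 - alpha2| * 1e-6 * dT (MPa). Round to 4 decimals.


delta_alpha = |14 - 19| = 5 x 10^-6/C
Stress = 786 * 5e-6 * 97
= 0.3812 MPa

0.3812


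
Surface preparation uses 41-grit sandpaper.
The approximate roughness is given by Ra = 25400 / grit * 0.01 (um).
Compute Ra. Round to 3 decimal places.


Ra = 25400 / 41 * 0.01
= 254 / 41
= 6.195 um

6.195


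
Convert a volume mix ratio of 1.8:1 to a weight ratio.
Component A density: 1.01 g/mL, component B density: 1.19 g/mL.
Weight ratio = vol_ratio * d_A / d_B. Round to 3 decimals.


= 1.8 * 1.01 / 1.19 = 1.528

1.528


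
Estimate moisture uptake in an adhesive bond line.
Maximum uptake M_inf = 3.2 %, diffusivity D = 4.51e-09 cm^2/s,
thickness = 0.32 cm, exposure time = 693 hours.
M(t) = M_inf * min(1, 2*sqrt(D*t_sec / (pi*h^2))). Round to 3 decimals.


Convert time: 693 h = 2494800 s
ratio = min(1, 2*sqrt(4.51e-09*2494800/(pi*0.32^2)))
= 0.374034
M(t) = 3.2 * 0.374034 = 1.197%

1.197


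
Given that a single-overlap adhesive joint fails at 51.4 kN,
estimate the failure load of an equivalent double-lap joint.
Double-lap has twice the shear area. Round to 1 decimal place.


Double-lap factor = 2
Expected load = 51.4 * 2 = 102.8 kN

102.8


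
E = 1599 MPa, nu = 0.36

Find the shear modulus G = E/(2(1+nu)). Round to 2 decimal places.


G = 1599 / (2 * 1.36)
= 587.87 MPa

587.87


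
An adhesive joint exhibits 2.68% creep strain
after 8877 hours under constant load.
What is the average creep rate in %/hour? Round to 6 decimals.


Creep rate = strain / time
= 2.68 / 8877
= 0.000302 %/h

0.000302


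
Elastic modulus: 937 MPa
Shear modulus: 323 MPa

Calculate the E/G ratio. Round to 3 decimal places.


E / G = 937 / 323 = 2.901

2.901


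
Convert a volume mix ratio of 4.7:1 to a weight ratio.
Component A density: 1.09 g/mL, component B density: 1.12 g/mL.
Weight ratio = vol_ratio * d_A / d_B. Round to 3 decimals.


= 4.7 * 1.09 / 1.12 = 4.574

4.574


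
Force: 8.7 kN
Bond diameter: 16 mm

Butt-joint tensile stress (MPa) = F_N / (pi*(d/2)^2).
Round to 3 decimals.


F_N = 8.7 * 1000 = 8700.0 N
A = pi*(8.0)^2 = 201.0619 mm^2
stress = 8700.0 / 201.0619 = 43.270 MPa

43.270


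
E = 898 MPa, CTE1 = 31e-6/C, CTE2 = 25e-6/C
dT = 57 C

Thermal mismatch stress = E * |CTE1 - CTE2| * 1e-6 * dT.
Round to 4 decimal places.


= 898 * 6e-6 * 57
= 0.3071 MPa

0.3071


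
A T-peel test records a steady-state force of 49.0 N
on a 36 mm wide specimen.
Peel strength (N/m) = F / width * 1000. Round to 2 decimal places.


Peel strength = 49.0 / 36 * 1000
= 1361.11 N/m

1361.11


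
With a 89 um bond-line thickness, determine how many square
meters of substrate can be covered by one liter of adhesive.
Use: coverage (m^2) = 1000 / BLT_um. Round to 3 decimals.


Coverage = 1000 / 89 = 11.236 m^2

11.236


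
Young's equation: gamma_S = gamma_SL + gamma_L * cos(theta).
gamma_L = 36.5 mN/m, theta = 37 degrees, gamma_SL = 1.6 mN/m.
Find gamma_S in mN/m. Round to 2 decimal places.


cos(37 deg) = 0.798636
gamma_S = 1.6 + 36.5 * 0.798636
= 30.75 mN/m

30.75


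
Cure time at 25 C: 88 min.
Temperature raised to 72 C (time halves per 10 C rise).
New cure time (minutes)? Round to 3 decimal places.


Acceleration factor = 2^(47/10) = 25.9921
New time = 88 / 25.9921 = 3.386 min

3.386


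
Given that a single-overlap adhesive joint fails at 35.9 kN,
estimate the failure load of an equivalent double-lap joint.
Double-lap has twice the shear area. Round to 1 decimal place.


Double-lap factor = 2
Expected load = 35.9 * 2 = 71.8 kN

71.8


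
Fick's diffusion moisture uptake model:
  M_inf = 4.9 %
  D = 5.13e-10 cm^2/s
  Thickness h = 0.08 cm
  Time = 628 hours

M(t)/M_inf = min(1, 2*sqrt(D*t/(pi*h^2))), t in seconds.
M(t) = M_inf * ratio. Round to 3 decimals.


t_sec = 628 * 3600 = 2260800
ratio = 2*sqrt(5.13e-10*2260800/(pi*0.08^2))
= min(1, 0.480347)
= 0.480347
M(t) = 4.9 * 0.480347 = 2.354 %

2.354


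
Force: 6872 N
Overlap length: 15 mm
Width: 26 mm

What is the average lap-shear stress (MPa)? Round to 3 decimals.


Average shear stress = F / (overlap * width)
= 6872 / (15 * 26)
= 17.621 MPa

17.621


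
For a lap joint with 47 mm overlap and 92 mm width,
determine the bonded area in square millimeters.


Area = 47 * 92 = 4324 mm^2

4324


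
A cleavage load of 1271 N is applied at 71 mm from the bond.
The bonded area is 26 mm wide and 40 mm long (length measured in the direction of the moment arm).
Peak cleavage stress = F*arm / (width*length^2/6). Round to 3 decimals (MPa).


Moment = 1271 * 71 = 90241 N*mm
Section modulus = 26 * 1600 / 6 = 41600 / 6 mm^3
Stress = 90241 / (41600 / 6) = 541446 / 41600
= 13.016 MPa

13.016


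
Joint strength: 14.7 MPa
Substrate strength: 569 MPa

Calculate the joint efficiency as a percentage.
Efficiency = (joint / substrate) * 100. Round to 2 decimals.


Efficiency = (14.7 / 569) * 100 = 2.58%

2.58


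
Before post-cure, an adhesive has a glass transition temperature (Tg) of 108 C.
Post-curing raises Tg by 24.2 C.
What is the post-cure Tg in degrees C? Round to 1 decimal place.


Tg_post = Tg_base + delta_Tg
= 108 + 24.2
= 132.2 C

132.2


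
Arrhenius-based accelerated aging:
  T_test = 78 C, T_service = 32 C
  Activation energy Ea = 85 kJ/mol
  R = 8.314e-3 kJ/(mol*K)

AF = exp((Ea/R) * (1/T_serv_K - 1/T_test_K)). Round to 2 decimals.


T_test_K = 351.15, T_serv_K = 305.15
AF = exp((85/8.314e-3) * (1/305.15 - 1/351.15))
= 80.56

80.56


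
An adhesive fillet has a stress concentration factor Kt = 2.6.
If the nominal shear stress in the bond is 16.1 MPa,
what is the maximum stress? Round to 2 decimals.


Max stress = 16.1 * 2.6 = 41.86 MPa

41.86


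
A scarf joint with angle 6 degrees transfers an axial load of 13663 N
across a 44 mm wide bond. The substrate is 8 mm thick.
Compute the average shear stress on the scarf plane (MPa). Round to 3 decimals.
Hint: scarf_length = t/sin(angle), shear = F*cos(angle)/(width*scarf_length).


scarf_length = 8 / sin(6 deg) = 76.5342 mm
cos(6 deg) = 0.994522
shear stress = 13663 * 0.994522 / (44 * 76.5342)
= 4.035 MPa

4.035


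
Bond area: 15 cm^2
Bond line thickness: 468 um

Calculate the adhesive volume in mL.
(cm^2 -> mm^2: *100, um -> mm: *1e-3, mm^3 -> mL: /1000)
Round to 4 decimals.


V = 15*100 * 468*1e-3 / 1000
= 0.7020 mL

0.7020


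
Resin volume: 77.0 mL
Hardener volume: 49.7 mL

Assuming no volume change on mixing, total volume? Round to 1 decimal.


V_total = 77.0 + 49.7 = 126.7 mL

126.7


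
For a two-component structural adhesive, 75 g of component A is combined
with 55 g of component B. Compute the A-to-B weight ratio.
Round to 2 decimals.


Weight ratio A:B = 75 / 55
= 1.36

1.36


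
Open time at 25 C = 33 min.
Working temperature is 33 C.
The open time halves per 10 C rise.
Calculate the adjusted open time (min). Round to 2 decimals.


factor = 2^((33 - 25) / 10) = 1.7411
ot = 33 / 1.7411 = 18.95 min

18.95


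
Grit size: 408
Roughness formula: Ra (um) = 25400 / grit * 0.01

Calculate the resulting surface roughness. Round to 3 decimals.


Ra = 25400 / 408 * 0.01
= 0.623 um

0.623


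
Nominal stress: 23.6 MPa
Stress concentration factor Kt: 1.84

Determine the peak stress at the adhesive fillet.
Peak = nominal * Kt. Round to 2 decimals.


Peak stress = 23.6 * 1.84
= 43.42 MPa

43.42


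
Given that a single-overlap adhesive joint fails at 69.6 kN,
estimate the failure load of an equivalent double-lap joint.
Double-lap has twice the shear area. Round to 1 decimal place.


Double-lap factor = 2
Expected load = 69.6 * 2 = 139.2 kN

139.2


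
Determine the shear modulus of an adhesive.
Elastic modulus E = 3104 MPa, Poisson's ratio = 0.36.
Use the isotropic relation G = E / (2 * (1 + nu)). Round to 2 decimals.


G = 3104 / (2*(1+0.36)) = 3104 / 2.72
= 1141.18 MPa

1141.18


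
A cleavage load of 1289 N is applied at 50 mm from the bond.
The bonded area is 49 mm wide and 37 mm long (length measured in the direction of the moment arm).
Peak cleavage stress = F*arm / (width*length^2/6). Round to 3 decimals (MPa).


Moment = 1289 * 50 = 64450 N*mm
Section modulus = 49 * 1369 / 6 = 67081 / 6 mm^3
Stress = 64450 / (67081 / 6) = 386700 / 67081
= 5.765 MPa

5.765


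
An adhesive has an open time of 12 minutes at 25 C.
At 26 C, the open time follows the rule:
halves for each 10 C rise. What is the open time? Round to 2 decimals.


Factor = 2^((26-25)/10) = 1.0718
Open time = 12 / 1.0718 = 11.20 min

11.20


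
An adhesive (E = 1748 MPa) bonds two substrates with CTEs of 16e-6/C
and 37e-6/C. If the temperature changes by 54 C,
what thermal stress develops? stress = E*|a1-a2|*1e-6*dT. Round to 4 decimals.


Stress = 1748 * |16 - 37| * 1e-6 * 54
= 1.9822 MPa

1.9822


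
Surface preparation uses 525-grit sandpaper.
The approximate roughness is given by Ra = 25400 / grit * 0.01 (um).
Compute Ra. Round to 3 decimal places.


Ra = 25400 / 525 * 0.01
= 254 / 525
= 0.484 um

0.484


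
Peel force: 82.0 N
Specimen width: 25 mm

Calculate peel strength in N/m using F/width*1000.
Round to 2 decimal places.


Peel strength = 82.0 / 25 * 1000 = 3280.00 N/m

3280.00


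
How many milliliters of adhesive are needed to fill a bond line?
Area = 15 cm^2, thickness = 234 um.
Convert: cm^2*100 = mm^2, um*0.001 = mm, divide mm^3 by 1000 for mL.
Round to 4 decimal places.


= (15 * 100) * (234 * 0.001) / 1000
= 0.3510 mL

0.3510


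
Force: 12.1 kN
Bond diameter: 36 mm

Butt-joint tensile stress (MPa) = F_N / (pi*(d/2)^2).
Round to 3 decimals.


F_N = 12.1 * 1000 = 12100.0 N
A = pi*(18.0)^2 = 1017.8760 mm^2
stress = 12100.0 / 1017.8760 = 11.887 MPa

11.887


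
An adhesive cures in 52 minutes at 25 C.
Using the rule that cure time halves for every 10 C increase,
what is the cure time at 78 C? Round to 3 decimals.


Factor = 2^((78 - 25) / 10) = 39.3966
Cure time = 52 / 39.3966
= 1.320 minutes

1.320


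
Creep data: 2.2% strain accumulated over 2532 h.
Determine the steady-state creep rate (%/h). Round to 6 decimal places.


Rate = 2.2 / 2532 = 0.000869 %/h

0.000869


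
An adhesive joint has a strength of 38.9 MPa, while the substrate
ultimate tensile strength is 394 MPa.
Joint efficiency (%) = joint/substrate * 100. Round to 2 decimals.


Efficiency = 38.9 / 394 * 100
= 9.87%

9.87


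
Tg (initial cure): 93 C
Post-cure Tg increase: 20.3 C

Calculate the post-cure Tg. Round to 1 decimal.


Post-cure Tg = 93 + 20.3 = 113.3 C

113.3


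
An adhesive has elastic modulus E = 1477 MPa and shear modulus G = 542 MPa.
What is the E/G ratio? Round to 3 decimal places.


E/G = 1477 / 542 = 2.725

2.725


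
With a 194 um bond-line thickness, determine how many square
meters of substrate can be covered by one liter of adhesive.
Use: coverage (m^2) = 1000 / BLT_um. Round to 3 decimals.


Coverage = 1000 / 194 = 5.155 m^2

5.155


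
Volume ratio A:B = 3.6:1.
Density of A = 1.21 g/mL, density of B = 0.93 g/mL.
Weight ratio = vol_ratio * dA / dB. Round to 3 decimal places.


Wt ratio = 3.6 * 1.21 / 0.93
= 4.684

4.684


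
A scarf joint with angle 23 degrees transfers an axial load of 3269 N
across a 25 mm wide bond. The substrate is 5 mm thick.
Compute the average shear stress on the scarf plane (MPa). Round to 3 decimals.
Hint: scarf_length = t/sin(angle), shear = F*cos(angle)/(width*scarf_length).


scarf_length = 5 / sin(23 deg) = 12.7965 mm
cos(23 deg) = 0.920505
shear stress = 3269 * 0.920505 / (25 * 12.7965)
= 9.406 MPa

9.406


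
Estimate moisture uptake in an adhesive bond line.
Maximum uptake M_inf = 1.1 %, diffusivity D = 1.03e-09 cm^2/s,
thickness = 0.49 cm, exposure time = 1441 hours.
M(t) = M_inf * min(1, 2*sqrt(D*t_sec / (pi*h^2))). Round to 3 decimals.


Convert time: 1441 h = 5187600 s
ratio = min(1, 2*sqrt(1.03e-09*5187600/(pi*0.49^2)))
= 0.168330
M(t) = 1.1 * 0.168330 = 0.185%

0.185


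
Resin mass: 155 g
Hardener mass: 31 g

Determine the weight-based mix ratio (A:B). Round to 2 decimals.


Ratio = 155 / 31 = 5.00

5.00


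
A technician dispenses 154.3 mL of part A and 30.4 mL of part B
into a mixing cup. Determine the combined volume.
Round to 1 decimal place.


Combined volume = 154.3 + 30.4
= 184.7 mL

184.7


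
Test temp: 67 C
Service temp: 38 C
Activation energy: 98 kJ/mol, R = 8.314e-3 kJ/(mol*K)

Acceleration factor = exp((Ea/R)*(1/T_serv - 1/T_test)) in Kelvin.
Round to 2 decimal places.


AF = exp((98/0.008314)*(1/311.15 - 1/340.15))
= 25.27

25.27


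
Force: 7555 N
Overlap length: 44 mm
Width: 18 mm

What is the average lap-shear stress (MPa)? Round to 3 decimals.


Average shear stress = F / (overlap * width)
= 7555 / (44 * 18)
= 9.539 MPa

9.539


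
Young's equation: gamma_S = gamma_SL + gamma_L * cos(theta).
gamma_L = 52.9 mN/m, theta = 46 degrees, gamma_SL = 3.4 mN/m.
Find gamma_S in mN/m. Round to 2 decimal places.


cos(46 deg) = 0.694658
gamma_S = 3.4 + 52.9 * 0.694658
= 40.15 mN/m

40.15


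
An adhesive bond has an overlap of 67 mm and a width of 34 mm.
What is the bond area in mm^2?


Bond area = overlap * width
= 67 * 34
= 2278 mm^2

2278


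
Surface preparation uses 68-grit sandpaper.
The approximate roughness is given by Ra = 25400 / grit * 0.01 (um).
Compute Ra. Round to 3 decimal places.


Ra = 25400 / 68 * 0.01
= 254 / 68
= 3.735 um

3.735


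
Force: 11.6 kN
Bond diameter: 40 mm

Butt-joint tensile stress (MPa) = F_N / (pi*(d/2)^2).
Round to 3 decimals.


F_N = 11.6 * 1000 = 11600.0 N
A = pi*(20.0)^2 = 1256.6371 mm^2
stress = 11600.0 / 1256.6371 = 9.231 MPa

9.231


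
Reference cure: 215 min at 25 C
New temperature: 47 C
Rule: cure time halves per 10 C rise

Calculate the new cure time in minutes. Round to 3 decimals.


factor = 2^((47-25)/10) = 4.5948
t_new = 215 / 4.5948 = 46.792 min

46.792


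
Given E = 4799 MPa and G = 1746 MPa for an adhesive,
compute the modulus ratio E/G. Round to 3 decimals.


E/G ratio = 4799 / 1746 = 2.749

2.749


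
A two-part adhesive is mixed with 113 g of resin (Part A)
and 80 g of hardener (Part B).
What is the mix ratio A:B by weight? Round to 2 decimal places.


Mix ratio = mass_A / mass_B
= 113 / 80
= 1.41

1.41


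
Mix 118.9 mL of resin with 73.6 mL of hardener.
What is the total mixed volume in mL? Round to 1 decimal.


Total = 118.9 + 73.6 = 192.5 mL

192.5


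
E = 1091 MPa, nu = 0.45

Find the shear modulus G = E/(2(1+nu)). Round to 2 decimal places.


G = 1091 / (2 * 1.45)
= 376.21 MPa

376.21


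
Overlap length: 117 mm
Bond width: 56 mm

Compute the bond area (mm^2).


Bond area = 117 * 56 = 6552 mm^2

6552


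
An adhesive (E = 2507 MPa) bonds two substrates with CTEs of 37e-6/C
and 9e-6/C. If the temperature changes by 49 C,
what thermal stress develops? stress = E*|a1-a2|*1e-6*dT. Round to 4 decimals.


Stress = 2507 * |37 - 9| * 1e-6 * 49
= 3.4396 MPa

3.4396


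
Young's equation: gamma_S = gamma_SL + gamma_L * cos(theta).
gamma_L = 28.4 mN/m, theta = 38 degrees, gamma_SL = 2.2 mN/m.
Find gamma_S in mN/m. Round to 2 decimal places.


cos(38 deg) = 0.788011
gamma_S = 2.2 + 28.4 * 0.788011
= 24.58 mN/m

24.58


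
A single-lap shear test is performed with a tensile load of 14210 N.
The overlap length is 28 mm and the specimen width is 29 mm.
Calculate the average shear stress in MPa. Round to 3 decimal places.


Shear stress = F / (overlap * width)
= 14210 / (28 * 29)
= 14210 / 812
= 17.500 MPa

17.500


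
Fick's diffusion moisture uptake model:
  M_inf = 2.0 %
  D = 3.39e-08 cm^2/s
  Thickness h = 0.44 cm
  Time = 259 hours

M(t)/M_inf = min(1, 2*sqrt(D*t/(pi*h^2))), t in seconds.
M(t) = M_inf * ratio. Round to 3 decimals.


t_sec = 259 * 3600 = 932400
ratio = 2*sqrt(3.39e-08*932400/(pi*0.44^2))
= min(1, 0.455935)
= 0.455935
M(t) = 2.0 * 0.455935 = 0.912 %

0.912


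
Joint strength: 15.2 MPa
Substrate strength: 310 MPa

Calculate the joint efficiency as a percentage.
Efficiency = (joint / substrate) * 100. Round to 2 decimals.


Efficiency = (15.2 / 310) * 100 = 4.90%

4.90


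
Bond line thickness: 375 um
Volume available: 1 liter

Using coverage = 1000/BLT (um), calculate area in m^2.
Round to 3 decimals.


1 L = 1e6 mm^3, thickness = 375 um = 0.375 mm
Area = 1e6 / 0.375 mm^2 = (1e6 / 0.375) / 1e6 m^2 = 1000 / 375 m^2
= 2.667 m^2

2.667


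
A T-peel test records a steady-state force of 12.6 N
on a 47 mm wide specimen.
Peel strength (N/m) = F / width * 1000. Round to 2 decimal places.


Peel strength = 12.6 / 47 * 1000
= 268.09 N/m

268.09


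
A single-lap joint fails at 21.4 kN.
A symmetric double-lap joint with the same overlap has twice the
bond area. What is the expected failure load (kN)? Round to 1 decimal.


Double-lap load = 2 * 21.4 = 42.8 kN

42.8


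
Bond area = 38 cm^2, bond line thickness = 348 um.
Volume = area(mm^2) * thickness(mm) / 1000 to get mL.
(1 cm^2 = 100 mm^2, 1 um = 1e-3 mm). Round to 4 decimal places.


area_mm2 = 38 * 100 = 3800
blt_mm = 348 * 1e-3 = 0.348
vol_mm3 = 3800 * 0.348 = 1322.4
vol_mL = 1322.4 / 1000 = 1.3224 mL

1.3224


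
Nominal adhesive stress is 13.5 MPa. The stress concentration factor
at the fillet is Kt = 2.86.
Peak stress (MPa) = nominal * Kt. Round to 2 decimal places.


Peak = 13.5 * 2.86 = 38.61 MPa

38.61


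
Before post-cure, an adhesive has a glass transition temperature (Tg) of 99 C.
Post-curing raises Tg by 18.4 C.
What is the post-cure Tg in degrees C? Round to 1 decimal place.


Tg_post = Tg_base + delta_Tg
= 99 + 18.4
= 117.4 C

117.4


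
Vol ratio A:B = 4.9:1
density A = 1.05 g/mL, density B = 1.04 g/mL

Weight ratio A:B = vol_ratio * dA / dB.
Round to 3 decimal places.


Weight ratio = 4.9 * 1.05 / 1.04
= 4.947

4.947


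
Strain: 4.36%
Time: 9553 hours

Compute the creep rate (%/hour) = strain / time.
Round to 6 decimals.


Creep rate = 4.36 / 9553
= 0.000456 %/h

0.000456


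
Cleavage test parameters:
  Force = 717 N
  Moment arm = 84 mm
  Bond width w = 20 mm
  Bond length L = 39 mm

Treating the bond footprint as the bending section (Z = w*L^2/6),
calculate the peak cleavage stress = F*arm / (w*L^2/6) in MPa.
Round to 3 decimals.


M = 717 * 84 = 60228 N*mm
Z = 20 * 39^2 / 6 = 30420 / 6 mm^3
sigma = M / Z = 6 * 60228 / 30420 = 361368 / 30420
= 11.879 MPa

11.879


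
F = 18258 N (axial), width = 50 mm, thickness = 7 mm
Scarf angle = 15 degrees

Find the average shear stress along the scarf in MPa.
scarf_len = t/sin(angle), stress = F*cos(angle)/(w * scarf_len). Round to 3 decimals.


scarf_len = 7/sin(15 deg) = 27.0459
cos(15 deg) = 0.965926
stress = 18258*0.965926/(50*27.0459) = 13.041 MPa

13.041


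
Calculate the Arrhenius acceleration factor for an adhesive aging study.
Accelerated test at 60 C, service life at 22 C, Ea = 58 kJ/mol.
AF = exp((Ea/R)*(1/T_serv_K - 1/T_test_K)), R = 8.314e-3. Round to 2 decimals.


T_test = 333.15 K, T_serv = 295.15 K
Ea/R = 58 / 0.008314 = 6976.18
AF = exp(6976.18 * (1/295.15 - 1/333.15))
= 14.82

14.82


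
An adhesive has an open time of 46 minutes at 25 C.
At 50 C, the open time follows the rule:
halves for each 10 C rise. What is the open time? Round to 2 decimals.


Factor = 2^((50-25)/10) = 5.6569
Open time = 46 / 5.6569 = 8.13 min

8.13


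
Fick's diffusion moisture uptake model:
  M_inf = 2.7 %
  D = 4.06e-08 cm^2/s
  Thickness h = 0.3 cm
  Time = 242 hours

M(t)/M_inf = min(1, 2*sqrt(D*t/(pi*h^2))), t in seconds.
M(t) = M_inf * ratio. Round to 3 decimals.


t_sec = 242 * 3600 = 871200
ratio = 2*sqrt(4.06e-08*871200/(pi*0.3^2))
= min(1, 0.707385)
= 0.707385
M(t) = 2.7 * 0.707385 = 1.910 %

1.910


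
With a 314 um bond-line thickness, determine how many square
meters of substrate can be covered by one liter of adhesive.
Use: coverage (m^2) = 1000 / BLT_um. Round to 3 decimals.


Coverage = 1000 / 314 = 3.185 m^2

3.185


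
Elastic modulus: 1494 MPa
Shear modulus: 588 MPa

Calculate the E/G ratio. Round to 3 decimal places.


E / G = 1494 / 588 = 2.541

2.541


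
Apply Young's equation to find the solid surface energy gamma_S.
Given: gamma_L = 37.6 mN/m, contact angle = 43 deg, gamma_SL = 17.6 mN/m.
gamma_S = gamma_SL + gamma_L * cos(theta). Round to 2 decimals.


theta_rad = 43 * pi/180 = 0.750492
gamma_S = 17.6 + 37.6 * cos(0.750492)
= 45.10 mN/m

45.10


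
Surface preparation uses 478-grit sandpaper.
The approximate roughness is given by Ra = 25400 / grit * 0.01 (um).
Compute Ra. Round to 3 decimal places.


Ra = 25400 / 478 * 0.01
= 254 / 478
= 0.531 um

0.531


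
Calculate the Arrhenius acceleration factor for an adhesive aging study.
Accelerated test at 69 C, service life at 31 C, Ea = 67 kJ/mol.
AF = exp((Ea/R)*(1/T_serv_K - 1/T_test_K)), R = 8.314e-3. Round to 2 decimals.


T_test = 342.15 K, T_serv = 304.15 K
Ea/R = 67 / 0.008314 = 8058.70
AF = exp(8058.70 * (1/304.15 - 1/342.15))
= 18.97

18.97


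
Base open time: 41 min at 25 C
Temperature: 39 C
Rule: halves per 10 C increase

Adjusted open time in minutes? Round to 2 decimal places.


Acceleration = 2^((39-25)/10) = 2.6390
Open time = 41 / 2.6390 = 15.54 min

15.54


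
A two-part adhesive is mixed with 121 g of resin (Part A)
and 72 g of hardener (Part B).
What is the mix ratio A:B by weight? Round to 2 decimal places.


Mix ratio = mass_A / mass_B
= 121 / 72
= 1.68

1.68


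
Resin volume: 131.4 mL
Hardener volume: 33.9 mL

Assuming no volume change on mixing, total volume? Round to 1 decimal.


V_total = 131.4 + 33.9 = 165.3 mL

165.3


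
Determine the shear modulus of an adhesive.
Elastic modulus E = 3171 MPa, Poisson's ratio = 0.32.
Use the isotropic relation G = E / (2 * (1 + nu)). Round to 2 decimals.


G = 3171 / (2*(1+0.32)) = 3171 / 2.64
= 1201.14 MPa

1201.14


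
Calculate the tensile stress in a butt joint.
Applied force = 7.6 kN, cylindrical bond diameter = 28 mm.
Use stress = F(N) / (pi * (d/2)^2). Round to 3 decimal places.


A = pi * 14.0^2 = 615.7522 mm^2
sigma = 7600.0 / 615.7522 = 12.343 MPa

12.343


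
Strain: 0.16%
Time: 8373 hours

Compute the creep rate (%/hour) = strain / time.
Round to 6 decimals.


Creep rate = 0.16 / 8373
= 0.000019 %/h

0.000019


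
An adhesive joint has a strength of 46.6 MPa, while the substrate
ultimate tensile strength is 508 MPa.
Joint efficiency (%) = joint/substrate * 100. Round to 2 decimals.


Efficiency = 46.6 / 508 * 100
= 9.17%

9.17


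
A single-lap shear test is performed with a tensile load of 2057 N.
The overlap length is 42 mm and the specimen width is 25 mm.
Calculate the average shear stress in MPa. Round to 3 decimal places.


Shear stress = F / (overlap * width)
= 2057 / (42 * 25)
= 2057 / 1050
= 1.959 MPa

1.959


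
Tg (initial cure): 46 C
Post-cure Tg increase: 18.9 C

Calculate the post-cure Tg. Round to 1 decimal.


Post-cure Tg = 46 + 18.9 = 64.9 C

64.9


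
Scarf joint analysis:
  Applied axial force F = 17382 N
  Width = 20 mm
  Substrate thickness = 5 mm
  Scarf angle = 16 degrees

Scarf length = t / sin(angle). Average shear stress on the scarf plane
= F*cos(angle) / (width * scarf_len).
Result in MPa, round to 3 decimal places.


Scarf length = 5 / sin(16 deg) = 18.1398 mm
cos(16 deg) = 0.961262
Shear = 17382 * 0.961262 / (20 * 18.1398)
= 46.055 MPa

46.055


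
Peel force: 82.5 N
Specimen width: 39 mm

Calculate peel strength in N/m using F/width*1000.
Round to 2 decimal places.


Peel strength = 82.5 / 39 * 1000 = 2115.38 N/m

2115.38


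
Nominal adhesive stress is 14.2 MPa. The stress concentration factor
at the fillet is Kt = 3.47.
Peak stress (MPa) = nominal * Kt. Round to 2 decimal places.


Peak = 14.2 * 3.47 = 49.27 MPa

49.27


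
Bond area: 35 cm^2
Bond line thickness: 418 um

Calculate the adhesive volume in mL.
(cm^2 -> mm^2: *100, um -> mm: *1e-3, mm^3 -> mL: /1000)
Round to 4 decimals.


V = 35*100 * 418*1e-3 / 1000
= 1.4630 mL

1.4630


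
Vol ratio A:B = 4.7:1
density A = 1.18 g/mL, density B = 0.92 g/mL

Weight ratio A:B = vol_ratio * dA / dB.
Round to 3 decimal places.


Weight ratio = 4.7 * 1.18 / 0.92
= 6.028

6.028


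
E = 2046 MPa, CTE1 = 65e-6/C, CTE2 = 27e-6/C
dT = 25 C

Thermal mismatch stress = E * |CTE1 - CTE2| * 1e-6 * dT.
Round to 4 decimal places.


= 2046 * 38e-6 * 25
= 1.9437 MPa

1.9437


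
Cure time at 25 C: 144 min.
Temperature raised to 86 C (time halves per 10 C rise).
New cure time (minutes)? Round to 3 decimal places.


Acceleration factor = 2^(61/10) = 68.5935
New time = 144 / 68.5935 = 2.099 min

2.099


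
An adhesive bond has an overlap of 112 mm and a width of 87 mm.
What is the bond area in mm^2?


Bond area = overlap * width
= 112 * 87
= 9744 mm^2

9744


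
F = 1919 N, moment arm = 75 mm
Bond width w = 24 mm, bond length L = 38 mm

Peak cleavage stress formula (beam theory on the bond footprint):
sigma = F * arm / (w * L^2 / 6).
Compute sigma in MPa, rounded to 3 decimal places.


sigma = (1919 * 75) / (24 * 1444 / 6)
= 143925 * 6 / 34656
= 863550 / 34656
= 24.918 MPa

24.918


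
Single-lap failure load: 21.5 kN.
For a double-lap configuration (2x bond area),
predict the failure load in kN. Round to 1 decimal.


Failure load = 21.5 * 2 = 43.0 kN

43.0


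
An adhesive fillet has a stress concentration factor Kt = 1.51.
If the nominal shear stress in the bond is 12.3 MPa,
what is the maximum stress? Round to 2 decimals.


Max stress = 12.3 * 1.51 = 18.57 MPa

18.57


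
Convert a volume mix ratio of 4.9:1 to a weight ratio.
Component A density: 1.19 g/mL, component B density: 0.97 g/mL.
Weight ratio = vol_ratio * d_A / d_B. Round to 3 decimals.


= 4.9 * 1.19 / 0.97 = 6.011

6.011


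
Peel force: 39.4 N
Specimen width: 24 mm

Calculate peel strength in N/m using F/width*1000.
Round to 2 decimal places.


Peel strength = 39.4 / 24 * 1000 = 1641.67 N/m

1641.67


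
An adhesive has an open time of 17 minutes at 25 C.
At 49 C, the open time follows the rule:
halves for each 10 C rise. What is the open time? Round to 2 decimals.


Factor = 2^((49-25)/10) = 5.2780
Open time = 17 / 5.2780 = 3.22 min

3.22


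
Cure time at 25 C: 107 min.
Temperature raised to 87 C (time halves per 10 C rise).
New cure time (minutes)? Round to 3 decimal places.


Acceleration factor = 2^(62/10) = 73.5167
New time = 107 / 73.5167 = 1.455 min

1.455


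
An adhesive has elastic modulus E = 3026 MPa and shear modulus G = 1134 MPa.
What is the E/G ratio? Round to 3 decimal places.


E/G = 3026 / 1134 = 2.668

2.668


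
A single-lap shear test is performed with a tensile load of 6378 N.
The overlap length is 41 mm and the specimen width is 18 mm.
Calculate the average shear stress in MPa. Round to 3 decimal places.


Shear stress = F / (overlap * width)
= 6378 / (41 * 18)
= 6378 / 738
= 8.642 MPa

8.642


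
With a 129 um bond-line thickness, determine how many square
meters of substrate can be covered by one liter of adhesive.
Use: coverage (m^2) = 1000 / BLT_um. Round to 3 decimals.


Coverage = 1000 / 129 = 7.752 m^2

7.752


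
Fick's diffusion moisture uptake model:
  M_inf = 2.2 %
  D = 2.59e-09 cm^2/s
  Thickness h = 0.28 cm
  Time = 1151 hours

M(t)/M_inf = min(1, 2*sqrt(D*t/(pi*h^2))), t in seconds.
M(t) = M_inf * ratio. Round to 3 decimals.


t_sec = 1151 * 3600 = 4143600
ratio = 2*sqrt(2.59e-09*4143600/(pi*0.28^2))
= min(1, 0.417480)
= 0.417480
M(t) = 2.2 * 0.417480 = 0.918 %

0.918


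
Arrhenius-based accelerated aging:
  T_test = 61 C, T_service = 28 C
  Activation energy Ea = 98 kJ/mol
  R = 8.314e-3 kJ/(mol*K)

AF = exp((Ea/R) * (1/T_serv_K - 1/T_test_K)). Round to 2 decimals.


T_test_K = 334.15, T_serv_K = 301.15
AF = exp((98/8.314e-3) * (1/301.15 - 1/334.15))
= 47.73

47.73


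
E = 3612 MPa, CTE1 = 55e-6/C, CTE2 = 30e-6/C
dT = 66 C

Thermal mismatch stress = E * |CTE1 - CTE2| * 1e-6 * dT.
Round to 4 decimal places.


= 3612 * 25e-6 * 66
= 5.9598 MPa

5.9598


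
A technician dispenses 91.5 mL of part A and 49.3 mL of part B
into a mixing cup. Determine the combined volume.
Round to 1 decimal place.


Combined volume = 91.5 + 49.3
= 140.8 mL

140.8


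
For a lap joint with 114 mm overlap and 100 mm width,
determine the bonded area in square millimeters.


Area = 114 * 100 = 11400 mm^2

11400


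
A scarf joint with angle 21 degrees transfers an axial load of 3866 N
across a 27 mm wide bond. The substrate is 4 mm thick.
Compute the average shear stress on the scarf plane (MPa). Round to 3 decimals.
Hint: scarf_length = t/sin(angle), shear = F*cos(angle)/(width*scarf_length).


scarf_length = 4 / sin(21 deg) = 11.1617 mm
cos(21 deg) = 0.933580
shear stress = 3866 * 0.933580 / (27 * 11.1617)
= 11.976 MPa

11.976


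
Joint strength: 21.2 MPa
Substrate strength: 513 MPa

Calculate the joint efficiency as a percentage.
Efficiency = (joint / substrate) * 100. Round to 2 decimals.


Efficiency = (21.2 / 513) * 100 = 4.13%

4.13


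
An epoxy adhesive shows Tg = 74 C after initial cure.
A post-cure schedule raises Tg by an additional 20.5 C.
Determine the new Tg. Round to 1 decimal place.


New Tg = 74 + 20.5
= 94.5 C

94.5


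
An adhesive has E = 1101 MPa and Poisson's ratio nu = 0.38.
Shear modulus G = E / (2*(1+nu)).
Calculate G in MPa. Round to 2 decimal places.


G = 1101 / (2*(1+0.38))
= 1101 / 2.76
= 398.91 MPa

398.91


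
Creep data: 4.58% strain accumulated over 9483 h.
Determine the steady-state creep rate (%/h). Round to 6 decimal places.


Rate = 4.58 / 9483 = 0.000483 %/h

0.000483


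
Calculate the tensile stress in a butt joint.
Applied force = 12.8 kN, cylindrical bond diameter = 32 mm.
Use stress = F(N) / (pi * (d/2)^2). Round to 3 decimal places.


A = pi * 16.0^2 = 804.2477 mm^2
sigma = 12800.0 / 804.2477 = 15.915 MPa

15.915


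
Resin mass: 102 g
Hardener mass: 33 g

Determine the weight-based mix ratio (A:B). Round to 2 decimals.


Ratio = 102 / 33 = 3.09

3.09
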